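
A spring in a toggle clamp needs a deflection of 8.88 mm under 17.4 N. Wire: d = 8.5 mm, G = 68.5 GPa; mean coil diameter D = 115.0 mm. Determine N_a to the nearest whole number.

15

Required rate k = F/δ = 17.4/8.88 = 1.9595 N/mm
N_a = Gd⁴/(8D³k) = (68.5×10³ × 8.5⁴)/(8 × 115.0³ × 1.9595)
    = 3.57574e+08 / 2.38407e+07 = 15 → 15 coils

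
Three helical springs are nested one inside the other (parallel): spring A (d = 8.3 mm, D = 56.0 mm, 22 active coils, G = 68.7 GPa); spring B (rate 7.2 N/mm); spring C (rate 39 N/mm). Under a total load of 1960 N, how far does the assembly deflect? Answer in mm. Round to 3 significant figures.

k_A = Gd⁴/(8D³N_a) = (68.7×10³)(8.3⁴)/(8·56.0³·22) = 10.549 N/mm
Parallel: k_eq = 10.549 + 7.2 + 39 = 56.749 N/mm
δ = F/k_eq = 1960/56.749 = 34.538 mm

34.5 mm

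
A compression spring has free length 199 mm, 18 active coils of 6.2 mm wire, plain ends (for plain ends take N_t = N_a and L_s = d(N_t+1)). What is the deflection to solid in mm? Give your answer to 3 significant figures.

N_t = 18; L_s = 6.2·19 = 117.8 mm
δ_solid = L₀ − L_s = 199 − 117.8 = 81.2 mm

81.2 mm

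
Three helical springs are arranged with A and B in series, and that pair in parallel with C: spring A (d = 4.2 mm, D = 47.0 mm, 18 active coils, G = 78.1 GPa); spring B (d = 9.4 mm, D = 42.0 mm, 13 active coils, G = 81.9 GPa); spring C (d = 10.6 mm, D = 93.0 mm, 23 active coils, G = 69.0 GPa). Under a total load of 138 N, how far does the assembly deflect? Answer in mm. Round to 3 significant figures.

k_A = Gd⁴/(8D³N_a) = (78.1×10³)(4.2⁴)/(8·47.0³·18) = 1.6255 N/mm
k_B = Gd⁴/(8D³N_a) = (81.9×10³)(9.4⁴)/(8·42.0³·13) = 82.988 N/mm
k_C = Gd⁴/(8D³N_a) = (69.0×10³)(10.6⁴)/(8·93.0³·23) = 5.8858 N/mm
Springs A,B series: k_AB = 1/(1/1.6255+1/82.988) = 1.5943 N/mm; parallel with C: k_eq = 1.5943+5.8858 = 7.4801 N/mm
δ = F/k_eq = 138/7.4801 = 18.449 mm

18.4 mm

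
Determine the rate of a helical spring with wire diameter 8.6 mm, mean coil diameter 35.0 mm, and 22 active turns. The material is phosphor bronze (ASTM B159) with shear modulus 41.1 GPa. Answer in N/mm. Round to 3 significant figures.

29.8 N/mm

k = Gd⁴/(8D³N_a) = (41.1×10³ × 8.6⁴) / (8 × 35.0³ × 22)
  = 2.2482e+08 / 7.546e+06 = 29.793 N/mm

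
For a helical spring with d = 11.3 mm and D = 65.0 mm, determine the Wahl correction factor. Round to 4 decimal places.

1.2647

C = D/d = 65.0/11.3 = 5.7522
K_W = (4C−1)/(4C−4) + 0.615/C = 22.009/19.009 + 0.1069 = 1.2647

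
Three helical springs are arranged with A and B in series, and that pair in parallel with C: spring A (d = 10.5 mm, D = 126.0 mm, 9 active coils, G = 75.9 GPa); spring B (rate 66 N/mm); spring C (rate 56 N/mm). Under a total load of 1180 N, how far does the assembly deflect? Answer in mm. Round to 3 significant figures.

k_A = Gd⁴/(8D³N_a) = (75.9×10³)(10.5⁴)/(8·126.0³·9) = 6.4055 N/mm
Springs A,B series: k_AB = 1/(1/6.4055+1/66) = 5.8388 N/mm; parallel with C: k_eq = 5.8388+56 = 61.839 N/mm
δ = F/k_eq = 1180/61.839 = 19.082 mm

19.1 mm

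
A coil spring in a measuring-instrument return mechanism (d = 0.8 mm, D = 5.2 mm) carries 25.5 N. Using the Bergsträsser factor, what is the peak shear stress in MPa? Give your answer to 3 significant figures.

Spring index C = D/d = 5.2/0.8 = 6.5000
K_B = (4C+2)/(4C−3) = 28.000/23.000 = 1.2174
τ₀ = 8FD/(πd³) = 8·25.5·5.2/(π·0.8³) = 1060.8/1.6085 = 659.5 MPa
τ_max = K·τ₀ = 1.2174 × 659.5 = 802.87 MPa

803 MPa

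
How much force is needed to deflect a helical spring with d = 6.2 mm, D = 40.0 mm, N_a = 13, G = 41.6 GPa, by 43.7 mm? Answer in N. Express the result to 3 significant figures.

k = Gd⁴/(8D³N_a) = (41.6×10³)(6.2⁴)/(8·40.0³·13) = 9.2352 N/mm
F = k·δ = 9.2352 × 43.7 = 403.58 N

404 N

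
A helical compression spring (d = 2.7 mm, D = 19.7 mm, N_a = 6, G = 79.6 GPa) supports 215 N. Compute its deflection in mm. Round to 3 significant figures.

k = Gd⁴/(8D³N_a) = (79.6×10³)(2.7⁴)/(8·19.7³·6) = 11.527 N/mm
δ = F/k = 215 / 11.527 = 18.651 mm

18.7 mm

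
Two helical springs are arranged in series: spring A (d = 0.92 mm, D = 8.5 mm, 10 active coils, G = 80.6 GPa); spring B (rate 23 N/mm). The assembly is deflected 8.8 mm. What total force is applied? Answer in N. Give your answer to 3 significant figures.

9.84 N

k_A = Gd⁴/(8D³N_a) = (80.6×10³)(0.92⁴)/(8·8.5³·10) = 1.1753 N/mm
Series: 1/k_eq = 1/1.1753 + 1/23 = 0.89434; k_eq = 1.1181 N/mm
F = k_eq·δ = 1.1181·8.8 = 9.8396 N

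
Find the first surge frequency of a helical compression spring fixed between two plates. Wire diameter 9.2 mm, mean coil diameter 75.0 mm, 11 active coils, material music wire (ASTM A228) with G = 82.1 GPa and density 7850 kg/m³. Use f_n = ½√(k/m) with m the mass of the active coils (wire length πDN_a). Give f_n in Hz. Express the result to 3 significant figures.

k = Gd⁴/(8D³N_a) = (82.1×10³)(9.2⁴)/(8·75.0³·11) = 15.843 N/mm = 15843 N/m
Wire length L = πDN_a = π·75.0·11 = 2591.8 mm
m = ρ·(πd²/4)·L = 7850 × 66.476×10⁻⁶ m² × 2.5918 m = 1.3525 kg
f_n = ½√(k/m) = 0.5·√(15843/1.3525) = 0.5·√(11714) = 54.115 Hz

54.1 Hz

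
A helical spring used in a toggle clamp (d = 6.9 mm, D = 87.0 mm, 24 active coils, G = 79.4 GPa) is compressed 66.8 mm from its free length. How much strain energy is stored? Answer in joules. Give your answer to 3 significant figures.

k = Gd⁴/(8D³N_a) = (79.4×10³)(6.9⁴)/(8·87.0³·24) = 1.4235 N/mm
U = ½kδ² = 0.5 × 1.4235 × 66.8² = 3176 N·mm = 3.176 J

3.18 J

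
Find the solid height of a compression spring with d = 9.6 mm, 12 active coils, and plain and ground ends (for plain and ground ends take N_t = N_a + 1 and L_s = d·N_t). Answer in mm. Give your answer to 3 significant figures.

plain and ground ends: N_t = N_a + 1 = 12 + 1 = 13
L_s = d·N_t = 9.6 × 13 = 124.8 mm

125 mm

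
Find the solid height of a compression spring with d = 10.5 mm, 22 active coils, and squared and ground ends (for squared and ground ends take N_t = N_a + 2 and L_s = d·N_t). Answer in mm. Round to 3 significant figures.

252 mm

squared and ground ends: N_t = N_a + 2 = 22 + 2 = 24
L_s = d·N_t = 10.5 × 24 = 252 mm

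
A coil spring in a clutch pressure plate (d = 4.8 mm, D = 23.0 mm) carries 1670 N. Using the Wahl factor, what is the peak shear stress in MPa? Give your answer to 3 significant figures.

1170 MPa

Spring index C = D/d = 23.0/4.8 = 4.7917
K_W = (4C−1)/(4C−4) + 0.615/C = 18.167/15.167 + 0.1283 = 1.3262
τ₀ = 8FD/(πd³) = 8·1670·23.0/(π·4.8³) = 307280/347.44 = 884.42 MPa
τ_max = K·τ₀ = 1.3262 × 884.42 = 1172.9 MPa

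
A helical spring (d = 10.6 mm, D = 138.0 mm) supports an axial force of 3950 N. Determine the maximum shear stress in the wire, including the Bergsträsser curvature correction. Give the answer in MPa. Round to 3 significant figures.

1280 MPa

Spring index C = D/d = 138.0/10.6 = 13.0189
K_B = (4C+2)/(4C−3) = 54.075/49.075 = 1.1019
τ₀ = 8FD/(πd³) = 8·3950·138.0/(π·10.6³) = 4.3608e+06/3741.7 = 1165.5 MPa
τ_max = K·τ₀ = 1.1019 × 1165.5 = 1284.2 MPa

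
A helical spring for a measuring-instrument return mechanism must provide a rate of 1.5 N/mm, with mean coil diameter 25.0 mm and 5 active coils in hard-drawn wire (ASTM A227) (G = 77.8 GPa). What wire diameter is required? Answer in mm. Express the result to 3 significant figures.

d = (8D³N_a·k / G)^(1/4) = (8·25.0³·5·1.5 / (77.8×10³))^0.25
  = (12.05)^0.25 = 1.8632 mm

1.86 mm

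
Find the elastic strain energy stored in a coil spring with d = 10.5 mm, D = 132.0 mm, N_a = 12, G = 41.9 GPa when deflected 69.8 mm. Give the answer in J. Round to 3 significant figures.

5.62 J

k = Gd⁴/(8D³N_a) = (41.9×10³)(10.5⁴)/(8·132.0³·12) = 2.3066 N/mm
U = ½kδ² = 0.5 × 2.3066 × 69.8² = 5619 N·mm = 5.619 J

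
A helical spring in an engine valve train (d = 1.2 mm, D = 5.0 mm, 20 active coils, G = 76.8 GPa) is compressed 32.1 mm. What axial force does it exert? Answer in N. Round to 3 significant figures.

k = Gd⁴/(8D³N_a) = (76.8×10³)(1.2⁴)/(8·5.0³·20) = 7.9626 N/mm
F = k·δ = 7.9626 × 32.1 = 255.6 N

256 N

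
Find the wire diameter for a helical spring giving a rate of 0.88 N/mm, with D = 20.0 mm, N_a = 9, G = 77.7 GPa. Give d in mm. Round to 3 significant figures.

1.60 mm

d = (8D³N_a·k / G)^(1/4) = (8·20.0³·9·0.88 / (77.7×10³))^0.25
  = (6.5236)^0.25 = 1.5982 mm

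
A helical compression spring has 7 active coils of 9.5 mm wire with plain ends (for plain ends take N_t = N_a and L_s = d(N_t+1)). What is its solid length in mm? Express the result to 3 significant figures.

76.0 mm

plain ends: N_t = N_a = 7
L_s = d·(N_t+1) = 9.5 × 8 = 76 mm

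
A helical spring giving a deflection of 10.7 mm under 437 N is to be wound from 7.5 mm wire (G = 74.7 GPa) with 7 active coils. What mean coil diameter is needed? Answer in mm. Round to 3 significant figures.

46.9 mm

Required rate k = F/δ = 437/10.7 = 40.841 N/mm
D = (Gd⁴/(8N_a·k))^(1/3) = (74.7×10³·7.5⁴/(8·7·40.841))^(1/3)
  = (103343)^(1/3) = 46.9274 mm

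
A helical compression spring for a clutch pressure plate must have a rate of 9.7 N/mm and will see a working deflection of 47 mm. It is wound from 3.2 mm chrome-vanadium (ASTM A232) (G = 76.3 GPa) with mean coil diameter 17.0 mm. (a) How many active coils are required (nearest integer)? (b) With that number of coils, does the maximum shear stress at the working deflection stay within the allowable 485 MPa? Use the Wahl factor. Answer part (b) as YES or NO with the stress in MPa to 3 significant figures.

(a) 21 coils; (b) NO, τ_max = 776 MPa

N_a = Gd⁴/(8D³k) = (76.3×10³)(3.2⁴)/(8·17.0³·9.7) = 20.99 → N_a = 21
Actual rate k = Gd⁴/(8D³·21) = 9.6932 N/mm
Working load F = kδ = 9.6932·47 = 455.58 N
C = 17.0/3.2 = 5.3125; K_W = (4C−1)/(4C−4)+0.615/C = 1.2897
τ_max = K_W·8FD/(πd³) = 1.2897·601.87 = 776.22 MPa
τ_max > 485 MPa → exceeds allowable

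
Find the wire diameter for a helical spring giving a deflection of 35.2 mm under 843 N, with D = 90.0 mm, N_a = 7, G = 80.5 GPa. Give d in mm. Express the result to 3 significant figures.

Required rate k = F/δ = 843/35.2 = 23.949 N/mm
d = (8D³N_a·k / G)^(1/4) = (8·90.0³·7·23.949 / (80.5×10³))^0.25
  = (12145)^0.25 = 10.4979 mm

10.5 mm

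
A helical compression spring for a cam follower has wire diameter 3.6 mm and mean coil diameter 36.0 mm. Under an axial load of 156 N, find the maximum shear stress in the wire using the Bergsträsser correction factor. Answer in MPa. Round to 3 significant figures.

Spring index C = D/d = 36.0/3.6 = 10.0000
K_B = (4C+2)/(4C−3) = 42.000/37.000 = 1.1351
τ₀ = 8FD/(πd³) = 8·156·36.0/(π·3.6³) = 44928/146.57 = 306.52 MPa
τ_max = K·τ₀ = 1.1351 × 306.52 = 347.94 MPa

348 MPa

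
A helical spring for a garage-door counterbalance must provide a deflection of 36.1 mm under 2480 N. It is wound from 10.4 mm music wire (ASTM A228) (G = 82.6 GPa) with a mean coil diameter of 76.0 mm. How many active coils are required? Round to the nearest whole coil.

4

Required rate k = F/δ = 2480/36.1 = 68.698 N/mm
N_a = Gd⁴/(8D³k) = (82.6×10³ × 10.4⁴)/(8 × 76.0³ × 68.698)
    = 9.66303e+08 / 2.41254e+08 = 4.005 → 4 coils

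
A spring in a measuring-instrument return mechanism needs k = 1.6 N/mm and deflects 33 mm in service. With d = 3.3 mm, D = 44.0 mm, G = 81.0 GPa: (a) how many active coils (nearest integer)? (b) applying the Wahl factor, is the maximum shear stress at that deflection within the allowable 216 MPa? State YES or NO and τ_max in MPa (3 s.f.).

(a) 9 coils; (b) YES, τ_max = 178 MPa

N_a = Gd⁴/(8D³k) = (81.0×10³)(3.3⁴)/(8·44.0³·1.6) = 8.81 → N_a = 9
Actual rate k = Gd⁴/(8D³·9) = 1.5662 N/mm
Working load F = kδ = 1.5662·33 = 51.685 N
C = 44.0/3.3 = 13.3333; K_W = (4C−1)/(4C−4)+0.615/C = 1.1069
τ_max = K_W·8FD/(πd³) = 1.1069·161.14 = 178.38 MPa
τ_max ≤ 216 MPa → acceptable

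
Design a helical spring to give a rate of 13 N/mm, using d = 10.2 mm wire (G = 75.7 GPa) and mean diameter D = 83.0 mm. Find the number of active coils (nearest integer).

N_a = Gd⁴/(8D³k) = (75.7×10³ × 10.2⁴)/(8 × 83.0³ × 13)
    = 8.19401e+08 / 5.94658e+07 = 13.78 → 14 coils

14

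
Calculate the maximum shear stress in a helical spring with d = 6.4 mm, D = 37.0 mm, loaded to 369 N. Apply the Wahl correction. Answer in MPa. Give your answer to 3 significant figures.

168 MPa

Spring index C = D/d = 37.0/6.4 = 5.7812
K_W = (4C−1)/(4C−4) + 0.615/C = 22.125/19.125 + 0.1064 = 1.2632
τ₀ = 8FD/(πd³) = 8·369·37.0/(π·6.4³) = 109224/823.55 = 132.63 MPa
τ_max = K·τ₀ = 1.2632 × 132.63 = 167.54 MPa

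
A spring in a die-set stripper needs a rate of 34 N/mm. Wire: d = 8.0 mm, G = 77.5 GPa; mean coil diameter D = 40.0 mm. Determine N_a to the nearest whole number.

N_a = Gd⁴/(8D³k) = (77.5×10³ × 8.0⁴)/(8 × 40.0³ × 34)
    = 3.1744e+08 / 1.7408e+07 = 18.24 → 18 coils

18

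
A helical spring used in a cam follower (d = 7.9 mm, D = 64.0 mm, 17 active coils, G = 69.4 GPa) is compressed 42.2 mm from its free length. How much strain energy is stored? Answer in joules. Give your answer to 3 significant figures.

6.75 J

k = Gd⁴/(8D³N_a) = (69.4×10³)(7.9⁴)/(8·64.0³·17) = 7.5821 N/mm
U = ½kδ² = 0.5 × 7.5821 × 42.2² = 6751.2 N·mm = 6.7512 J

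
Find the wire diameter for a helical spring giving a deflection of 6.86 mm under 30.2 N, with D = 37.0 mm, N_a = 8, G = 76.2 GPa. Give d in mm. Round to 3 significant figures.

3.70 mm

Required rate k = F/δ = 30.2/6.86 = 4.4023 N/mm
d = (8D³N_a·k / G)^(1/4) = (8·37.0³·8·4.4023 / (76.2×10³))^0.25
  = (187.29)^0.25 = 3.6994 mm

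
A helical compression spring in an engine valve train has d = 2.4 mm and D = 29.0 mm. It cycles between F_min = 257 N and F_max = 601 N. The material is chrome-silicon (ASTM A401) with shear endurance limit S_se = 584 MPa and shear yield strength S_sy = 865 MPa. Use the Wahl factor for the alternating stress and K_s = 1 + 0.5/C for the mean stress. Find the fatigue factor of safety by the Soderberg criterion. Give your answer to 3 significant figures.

C = D/d = 29.0/2.4 = 12.0833; K_W = (4C−1)/(4C−4)+0.615/C = 1.1186; K_s = 1+0.5/C = 1.0414
F_a = (F_max−F_min)/2 = 172 N; F_m = (F_max+F_min)/2 = 429 N
τ_a = K_W·8F_aD/(πd³) = 1.1186 × 918.83 = 1027.8 MPa
τ_m = K_s·8F_mD/(πd³) = 1.0414 × 2291.7 = 2386.6 MPa
Soderberg: 1/n_f = τ_a/S_se + τ_m/S_sy = 1027.8/584 + 2386.6/865 = 1.75987 + 2.75902 = 4.5189
n_f = 1/4.5189 = 0.2213

0.221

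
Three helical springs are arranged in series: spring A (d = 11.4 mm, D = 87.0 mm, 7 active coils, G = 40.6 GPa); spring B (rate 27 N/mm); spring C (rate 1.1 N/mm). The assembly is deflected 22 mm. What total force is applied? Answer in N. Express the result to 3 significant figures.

k_A = Gd⁴/(8D³N_a) = (40.6×10³)(11.4⁴)/(8·87.0³·7) = 18.595 N/mm
Series: 1/k_eq = 1/18.595 + 1/27 + 1/1.1 = 0.99991; k_eq = 1.0001 N/mm
F = k_eq·δ = 1.0001·22 = 22.002 N

22.0 N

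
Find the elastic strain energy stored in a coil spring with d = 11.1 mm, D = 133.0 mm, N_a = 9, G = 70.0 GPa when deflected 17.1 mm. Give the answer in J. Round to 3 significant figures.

0.917 J

k = Gd⁴/(8D³N_a) = (70.0×10³)(11.1⁴)/(8·133.0³·9) = 6.2734 N/mm
U = ½kδ² = 0.5 × 6.2734 × 17.1² = 917.2 N·mm = 0.9172 J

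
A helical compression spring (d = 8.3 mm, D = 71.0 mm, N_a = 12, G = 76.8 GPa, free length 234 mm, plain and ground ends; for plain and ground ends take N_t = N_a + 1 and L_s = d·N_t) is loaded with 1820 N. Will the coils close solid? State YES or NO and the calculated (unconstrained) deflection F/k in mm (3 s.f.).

YES, δ = 172 mm

k = Gd⁴/(8D³N_a) = (76.8×10³)(8.3⁴)/(8·71.0³·12) = 10.608 N/mm
N_t = 13; L_s = 8.3·13 = 107.9 mm; δ_solid = L₀ − L_s = 234 − 107.9 = 126.1 mm
δ = F/k = 1820/10.608 = 171.57 mm
δ ≥ δ_solid → spring goes solid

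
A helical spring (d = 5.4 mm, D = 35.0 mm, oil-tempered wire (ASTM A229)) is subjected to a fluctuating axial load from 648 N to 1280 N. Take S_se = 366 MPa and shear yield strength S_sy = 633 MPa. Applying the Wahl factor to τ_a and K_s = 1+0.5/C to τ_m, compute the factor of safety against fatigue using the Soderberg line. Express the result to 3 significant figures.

C = D/d = 35.0/5.4 = 6.4815; K_W = (4C−1)/(4C−4)+0.615/C = 1.2317; K_s = 1+0.5/C = 1.0771
F_a = (F_max−F_min)/2 = 316 N; F_m = (F_max+F_min)/2 = 964 N
τ_a = K_W·8F_aD/(πd³) = 1.2317 × 178.86 = 220.3 MPa
τ_m = K_s·8F_mD/(πd³) = 1.0771 × 545.64 = 587.73 MPa
Soderberg: 1/n_f = τ_a/S_se + τ_m/S_sy = 220.3/366 + 587.73/633 = 0.60192 + 0.92848 = 1.5304
n_f = 1/1.5304 = 0.6534

0.653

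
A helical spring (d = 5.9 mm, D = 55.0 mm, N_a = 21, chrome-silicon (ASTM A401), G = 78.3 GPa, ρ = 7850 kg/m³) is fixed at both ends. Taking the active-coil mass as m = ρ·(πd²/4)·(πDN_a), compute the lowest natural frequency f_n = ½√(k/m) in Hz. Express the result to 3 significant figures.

33.0 Hz

k = Gd⁴/(8D³N_a) = (78.3×10³)(5.9⁴)/(8·55.0³·21) = 3.3945 N/mm = 3394.5 N/m
Wire length L = πDN_a = π·55.0·21 = 3628.5 mm
m = ρ·(πd²/4)·L = 7850 × 27.34×10⁻⁶ m² × 3.6285 m = 0.77875 kg
f_n = ½√(k/m) = 0.5·√(3394.5/0.77875) = 0.5·√(4358.9) = 33.011 Hz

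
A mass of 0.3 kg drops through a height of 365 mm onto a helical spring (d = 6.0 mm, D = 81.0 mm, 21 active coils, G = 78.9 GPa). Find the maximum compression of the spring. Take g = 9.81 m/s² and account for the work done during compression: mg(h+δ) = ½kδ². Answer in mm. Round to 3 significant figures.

k = Gd⁴/(8D³N_a) = (78.9×10³)(6.0⁴)/(8·81.0³·21) = 1.1453 N/mm
W = mg = 0.3 × 9.81 = 2.943 N
½kδ² − Wδ − Wh = 0 → δ = (W + √(W² + 2kWh))/k
δ = (2.943 + √(8.6612 + 2460.54))/1.1453 = (2.943 + 49.691)/1.1453 = 45.957 mm

46.0 mm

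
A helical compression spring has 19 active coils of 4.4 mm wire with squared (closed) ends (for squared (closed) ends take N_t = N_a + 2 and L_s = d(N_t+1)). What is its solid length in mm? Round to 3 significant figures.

96.8 mm

squared (closed) ends: N_t = N_a + 2 = 19 + 2 = 21
L_s = d·(N_t+1) = 4.4 × 22 = 96.8 mm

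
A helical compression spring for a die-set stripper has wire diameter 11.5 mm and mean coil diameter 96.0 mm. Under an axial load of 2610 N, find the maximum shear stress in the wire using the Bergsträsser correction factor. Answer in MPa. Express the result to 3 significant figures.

Spring index C = D/d = 96.0/11.5 = 8.3478
K_B = (4C+2)/(4C−3) = 35.391/30.391 = 1.1645
τ₀ = 8FD/(πd³) = 8·2610·96.0/(π·11.5³) = 2.00448e+06/4778 = 419.53 MPa
τ_max = K·τ₀ = 1.1645 × 419.53 = 488.55 MPa

489 MPa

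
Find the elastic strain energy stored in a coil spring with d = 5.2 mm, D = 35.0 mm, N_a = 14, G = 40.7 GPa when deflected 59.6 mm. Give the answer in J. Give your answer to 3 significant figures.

11.0 J

k = Gd⁴/(8D³N_a) = (40.7×10³)(5.2⁴)/(8·35.0³·14) = 6.1971 N/mm
U = ½kδ² = 0.5 × 6.1971 × 59.6² = 11006 N·mm = 11.006 J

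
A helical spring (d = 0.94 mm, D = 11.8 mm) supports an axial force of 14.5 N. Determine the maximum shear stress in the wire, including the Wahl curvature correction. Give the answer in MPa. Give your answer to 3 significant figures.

Spring index C = D/d = 11.8/0.94 = 12.5532
K_W = (4C−1)/(4C−4) + 0.615/C = 49.213/46.213 + 0.0490 = 1.1139
τ₀ = 8FD/(πd³) = 8·14.5·11.8/(π·0.94³) = 1368.8/2.6094 = 524.57 MPa
τ_max = K·τ₀ = 1.1139 × 524.57 = 584.33 MPa

584 MPa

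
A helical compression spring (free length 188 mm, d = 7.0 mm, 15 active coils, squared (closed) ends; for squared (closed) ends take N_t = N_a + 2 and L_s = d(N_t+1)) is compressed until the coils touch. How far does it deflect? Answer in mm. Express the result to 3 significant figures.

62.0 mm

N_t = 17; L_s = 7.0·18 = 126 mm
δ_solid = L₀ − L_s = 188 − 126 = 62 mm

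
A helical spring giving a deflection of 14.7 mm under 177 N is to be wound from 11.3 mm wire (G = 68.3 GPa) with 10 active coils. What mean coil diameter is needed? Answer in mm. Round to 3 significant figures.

Required rate k = F/δ = 177/14.7 = 12.041 N/mm
D = (Gd⁴/(8N_a·k))^(1/3) = (68.3×10³·11.3⁴/(8·10·12.041))^(1/3)
  = (1.15608e+06)^(1/3) = 104.9533 mm

105 mm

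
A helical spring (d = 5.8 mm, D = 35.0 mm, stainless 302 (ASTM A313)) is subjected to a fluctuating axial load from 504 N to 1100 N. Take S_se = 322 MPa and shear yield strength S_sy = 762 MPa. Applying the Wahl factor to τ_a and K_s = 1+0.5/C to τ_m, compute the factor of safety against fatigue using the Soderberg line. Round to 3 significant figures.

0.953

C = D/d = 35.0/5.8 = 6.0345; K_W = (4C−1)/(4C−4)+0.615/C = 1.2509; K_s = 1+0.5/C = 1.0829
F_a = (F_max−F_min)/2 = 298 N; F_m = (F_max+F_min)/2 = 802 N
τ_a = K_W·8F_aD/(πd³) = 1.2509 × 136.13 = 170.28 MPa
τ_m = K_s·8F_mD/(πd³) = 1.0829 × 366.35 = 396.71 MPa
Soderberg: 1/n_f = τ_a/S_se + τ_m/S_sy = 170.28/322 + 396.71/762 = 0.52881 + 0.52061 = 1.0494
n_f = 1/1.0494 = 0.9529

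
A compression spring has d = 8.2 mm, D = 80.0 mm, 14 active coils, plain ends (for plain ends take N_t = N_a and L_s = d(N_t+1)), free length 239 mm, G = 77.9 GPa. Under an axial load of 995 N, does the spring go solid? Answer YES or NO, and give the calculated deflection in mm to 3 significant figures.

k = Gd⁴/(8D³N_a) = (77.9×10³)(8.2⁴)/(8·80.0³·14) = 6.1419 N/mm
N_t = 14; L_s = 8.2·15 = 123 mm; δ_solid = L₀ − L_s = 239 − 123 = 116 mm
δ = F/k = 995/6.1419 = 162 mm
δ ≥ δ_solid → spring goes solid

YES, δ = 162 mm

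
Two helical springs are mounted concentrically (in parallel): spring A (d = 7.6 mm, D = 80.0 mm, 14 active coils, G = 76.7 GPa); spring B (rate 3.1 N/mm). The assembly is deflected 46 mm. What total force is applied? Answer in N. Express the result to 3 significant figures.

348 N

k_A = Gd⁴/(8D³N_a) = (76.7×10³)(7.6⁴)/(8·80.0³·14) = 4.4623 N/mm
Parallel: k_eq = 4.4623 + 3.1 = 7.5623 N/mm
F = k_eq·δ = 7.5623·46 = 347.87 N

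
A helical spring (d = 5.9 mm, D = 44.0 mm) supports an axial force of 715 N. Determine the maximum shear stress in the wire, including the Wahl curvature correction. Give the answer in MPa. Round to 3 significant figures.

468 MPa

Spring index C = D/d = 44.0/5.9 = 7.4576
K_W = (4C−1)/(4C−4) + 0.615/C = 28.831/25.831 + 0.0825 = 1.1986
τ₀ = 8FD/(πd³) = 8·715·44.0/(π·5.9³) = 251680/645.22 = 390.07 MPa
τ_max = K·τ₀ = 1.1986 × 390.07 = 467.54 MPa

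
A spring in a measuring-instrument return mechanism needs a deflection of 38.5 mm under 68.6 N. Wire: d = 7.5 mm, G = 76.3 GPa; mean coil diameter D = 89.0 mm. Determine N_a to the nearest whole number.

Required rate k = F/δ = 68.6/38.5 = 1.7818 N/mm
N_a = Gd⁴/(8D³k) = (76.3×10³ × 7.5⁴)/(8 × 89.0³ × 1.7818)
    = 2.41418e+08 / 1.0049e+07 = 24.02 → 24 coils

24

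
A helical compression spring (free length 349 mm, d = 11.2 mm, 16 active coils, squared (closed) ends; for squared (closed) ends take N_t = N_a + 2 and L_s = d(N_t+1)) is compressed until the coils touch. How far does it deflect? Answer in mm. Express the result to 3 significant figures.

136 mm

N_t = 18; L_s = 11.2·19 = 212.8 mm
δ_solid = L₀ − L_s = 349 − 212.8 = 136.2 mm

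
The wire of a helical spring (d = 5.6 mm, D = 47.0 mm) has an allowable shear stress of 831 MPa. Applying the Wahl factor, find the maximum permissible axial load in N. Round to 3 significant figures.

C = D/d = 47.0/5.6 = 8.3929
K_W = (4C−1)/(4C−4) + 0.615/C = 32.571/29.571 + 0.0733 = 1.1747
τ_max = K·8FD/(πd³) → F_max = τ_allow·πd³/(8DK)
F_max = 831·π·5.6³/(8·47.0·1.1747) = 4.5847e+05/441.7 = 1038 N

1040 N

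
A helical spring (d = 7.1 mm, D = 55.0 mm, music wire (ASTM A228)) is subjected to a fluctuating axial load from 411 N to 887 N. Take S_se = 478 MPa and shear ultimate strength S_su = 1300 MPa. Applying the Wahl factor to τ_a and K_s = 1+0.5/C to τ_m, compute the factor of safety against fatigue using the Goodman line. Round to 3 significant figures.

C = D/d = 55.0/7.1 = 7.7465; K_W = (4C−1)/(4C−4)+0.615/C = 1.1906; K_s = 1+0.5/C = 1.0645
F_a = (F_max−F_min)/2 = 238 N; F_m = (F_max+F_min)/2 = 649 N
τ_a = K_W·8F_aD/(πd³) = 1.1906 × 93.133 = 110.88 MPa
τ_m = K_s·8F_mD/(πd³) = 1.0645 × 253.96 = 270.36 MPa
Goodman: 1/n_f = τ_a/S_se + τ_m/S_su = 110.88/478 + 270.36/1300 = 0.23197 + 0.20797 = 0.43993
n_f = 1/0.43993 = 2.273

2.27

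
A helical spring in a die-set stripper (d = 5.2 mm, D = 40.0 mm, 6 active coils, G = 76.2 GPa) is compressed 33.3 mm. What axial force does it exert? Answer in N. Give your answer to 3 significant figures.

k = Gd⁴/(8D³N_a) = (76.2×10³)(5.2⁴)/(8·40.0³·6) = 18.136 N/mm
F = k·δ = 18.136 × 33.3 = 603.94 N

604 N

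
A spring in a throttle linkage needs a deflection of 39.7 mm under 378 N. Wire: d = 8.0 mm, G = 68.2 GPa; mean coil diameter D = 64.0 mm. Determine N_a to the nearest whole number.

14

Required rate k = F/δ = 378/39.7 = 9.5214 N/mm
N_a = Gd⁴/(8D³k) = (68.2×10³ × 8.0⁴)/(8 × 64.0³ × 9.5214)
    = 2.79347e+08 / 1.99678e+07 = 13.99 → 14 coils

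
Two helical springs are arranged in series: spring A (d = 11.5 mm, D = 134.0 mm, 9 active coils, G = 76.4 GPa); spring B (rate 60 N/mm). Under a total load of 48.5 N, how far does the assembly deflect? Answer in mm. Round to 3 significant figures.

7.10 mm

k_A = Gd⁴/(8D³N_a) = (76.4×10³)(11.5⁴)/(8·134.0³·9) = 7.7133 N/mm
Series: 1/k_eq = 1/7.7133 + 1/60 = 0.14631; k_eq = 6.8346 N/mm
δ = F/k_eq = 48.5/6.8346 = 7.0962 mm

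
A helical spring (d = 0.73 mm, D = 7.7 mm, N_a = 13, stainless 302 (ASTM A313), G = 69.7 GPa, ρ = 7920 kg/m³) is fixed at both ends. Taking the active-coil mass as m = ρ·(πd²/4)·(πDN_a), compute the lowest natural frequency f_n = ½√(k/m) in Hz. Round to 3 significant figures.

316 Hz

k = Gd⁴/(8D³N_a) = (69.7×10³)(0.73⁴)/(8·7.7³·13) = 0.41689 N/mm = 416.89 N/m
Wire length L = πDN_a = π·7.7·13 = 314.47 mm
m = ρ·(πd²/4)·L = 7920 × 0.41854×10⁻⁶ m² × 0.31447 m = 0.0010424 kg
f_n = ½√(k/m) = 0.5·√(416.89/0.0010424) = 0.5·√(3.9992e+05) = 316.2 Hz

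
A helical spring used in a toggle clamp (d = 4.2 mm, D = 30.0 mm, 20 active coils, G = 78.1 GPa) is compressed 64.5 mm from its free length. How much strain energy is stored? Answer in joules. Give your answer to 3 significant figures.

11.7 J

k = Gd⁴/(8D³N_a) = (78.1×10³)(4.2⁴)/(8·30.0³·20) = 5.6255 N/mm
U = ½kδ² = 0.5 × 5.6255 × 64.5² = 11702 N·mm = 11.702 J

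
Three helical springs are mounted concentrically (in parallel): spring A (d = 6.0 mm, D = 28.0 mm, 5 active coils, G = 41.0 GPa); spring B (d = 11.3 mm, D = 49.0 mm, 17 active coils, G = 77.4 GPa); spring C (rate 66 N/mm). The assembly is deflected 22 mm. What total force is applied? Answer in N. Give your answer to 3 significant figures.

k_A = Gd⁴/(8D³N_a) = (41.0×10³)(6.0⁴)/(8·28.0³·5) = 60.514 N/mm
k_B = Gd⁴/(8D³N_a) = (77.4×10³)(11.3⁴)/(8·49.0³·17) = 78.873 N/mm
Parallel: k_eq = 60.514 + 78.873 + 66 = 205.39 N/mm
F = k_eq·δ = 205.39·22 = 4518.5 N

4520 N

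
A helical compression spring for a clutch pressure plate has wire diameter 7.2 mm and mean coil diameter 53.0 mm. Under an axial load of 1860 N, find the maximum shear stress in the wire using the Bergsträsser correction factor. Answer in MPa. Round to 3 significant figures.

800 MPa

Spring index C = D/d = 53.0/7.2 = 7.3611
K_B = (4C+2)/(4C−3) = 31.444/26.444 = 1.1891
τ₀ = 8FD/(πd³) = 8·1860·53.0/(π·7.2³) = 788640/1172.6 = 672.56 MPa
τ_max = K·τ₀ = 1.1891 × 672.56 = 799.73 MPa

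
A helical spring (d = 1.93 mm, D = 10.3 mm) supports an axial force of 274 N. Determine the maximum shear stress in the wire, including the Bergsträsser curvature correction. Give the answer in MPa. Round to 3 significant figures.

1270 MPa

Spring index C = D/d = 10.3/1.93 = 5.3368
K_B = (4C+2)/(4C−3) = 23.347/18.347 = 1.2725
τ₀ = 8FD/(πd³) = 8·274·10.3/(π·1.93³) = 22577.6/22.585 = 999.67 MPa
τ_max = K·τ₀ = 1.2725 × 999.67 = 1272.1 MPa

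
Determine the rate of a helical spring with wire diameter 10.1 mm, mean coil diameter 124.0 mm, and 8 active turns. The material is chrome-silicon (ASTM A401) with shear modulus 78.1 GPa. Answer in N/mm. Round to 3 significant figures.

k = Gd⁴/(8D³N_a) = (78.1×10³ × 10.1⁴) / (8 × 124.0³ × 8)
  = 8.12712e+08 / 1.22024e+08 = 6.6603 N/mm

6.66 N/mm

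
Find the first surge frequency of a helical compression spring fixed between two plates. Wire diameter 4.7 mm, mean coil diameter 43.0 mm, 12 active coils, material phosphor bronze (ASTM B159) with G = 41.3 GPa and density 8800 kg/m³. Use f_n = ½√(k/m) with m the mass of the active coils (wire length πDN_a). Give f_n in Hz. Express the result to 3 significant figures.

51.6 Hz

k = Gd⁴/(8D³N_a) = (41.3×10³)(4.7⁴)/(8·43.0³·12) = 2.6404 N/mm = 2640.4 N/m
Wire length L = πDN_a = π·43.0·12 = 1621.1 mm
m = ρ·(πd²/4)·L = 8800 × 17.349×10⁻⁶ m² × 1.6211 m = 0.2475 kg
f_n = ½√(k/m) = 0.5·√(2640.4/0.2475) = 0.5·√(10668) = 51.644 Hz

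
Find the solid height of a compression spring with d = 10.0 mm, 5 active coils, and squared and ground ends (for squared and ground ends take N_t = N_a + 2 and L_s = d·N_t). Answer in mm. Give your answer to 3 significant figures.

squared and ground ends: N_t = N_a + 2 = 5 + 2 = 7
L_s = d·N_t = 10.0 × 7 = 70 mm

70.0 mm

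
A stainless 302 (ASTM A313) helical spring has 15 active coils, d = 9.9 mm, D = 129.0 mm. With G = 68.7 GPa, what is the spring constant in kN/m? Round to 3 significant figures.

2.56 kN/m

k = Gd⁴/(8D³N_a) = (68.7×10³ × 9.9⁴) / (8 × 129.0³ × 15)
  = 6.59929e+08 / 2.57603e+08 = 2.5618 N/mm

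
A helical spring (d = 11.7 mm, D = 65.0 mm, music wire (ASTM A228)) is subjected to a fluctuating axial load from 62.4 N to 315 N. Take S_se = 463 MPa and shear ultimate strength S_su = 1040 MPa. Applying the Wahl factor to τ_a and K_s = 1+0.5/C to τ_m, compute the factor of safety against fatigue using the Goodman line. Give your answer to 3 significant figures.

17.7

C = D/d = 65.0/11.7 = 5.5556; K_W = (4C−1)/(4C−4)+0.615/C = 1.2753; K_s = 1+0.5/C = 1.0900
F_a = (F_max−F_min)/2 = 126.3 N; F_m = (F_max+F_min)/2 = 188.7 N
τ_a = K_W·8F_aD/(πd³) = 1.2753 × 13.053 = 16.647 MPa
τ_m = K_s·8F_mD/(πd³) = 1.0900 × 19.501 = 21.257 MPa
Goodman: 1/n_f = τ_a/S_se + τ_m/S_su = 16.647/463 + 21.257/1040 = 0.03595 + 0.02044 = 0.056393
n_f = 1/0.056393 = 17.73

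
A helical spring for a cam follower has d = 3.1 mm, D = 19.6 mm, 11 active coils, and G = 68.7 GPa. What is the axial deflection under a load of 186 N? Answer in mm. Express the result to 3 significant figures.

k = Gd⁴/(8D³N_a) = (68.7×10³)(3.1⁴)/(8·19.6³·11) = 9.5753 N/mm
δ = F/k = 186 / 9.5753 = 19.425 mm

19.4 mm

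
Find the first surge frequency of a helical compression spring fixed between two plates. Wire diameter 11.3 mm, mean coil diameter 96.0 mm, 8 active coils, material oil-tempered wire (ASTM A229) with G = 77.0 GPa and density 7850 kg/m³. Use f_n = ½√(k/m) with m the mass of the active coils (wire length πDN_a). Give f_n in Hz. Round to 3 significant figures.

k = Gd⁴/(8D³N_a) = (77.0×10³)(11.3⁴)/(8·96.0³·8) = 22.172 N/mm = 22172 N/m
Wire length L = πDN_a = π·96.0·8 = 2412.7 mm
m = ρ·(πd²/4)·L = 7850 × 100.29×10⁻⁶ m² × 2.4127 m = 1.8994 kg
f_n = ½√(k/m) = 0.5·√(22172/1.8994) = 0.5·√(11673) = 54.021 Hz

54.0 Hz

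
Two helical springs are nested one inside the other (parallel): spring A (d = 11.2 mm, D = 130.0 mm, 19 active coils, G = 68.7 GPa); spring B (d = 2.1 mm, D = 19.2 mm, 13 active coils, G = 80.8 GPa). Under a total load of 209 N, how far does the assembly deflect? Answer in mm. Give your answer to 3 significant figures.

k_A = Gd⁴/(8D³N_a) = (68.7×10³)(11.2⁴)/(8·130.0³·19) = 3.2371 N/mm
k_B = Gd⁴/(8D³N_a) = (80.8×10³)(2.1⁴)/(8·19.2³·13) = 2.1348 N/mm
Parallel: k_eq = 3.2371 + 2.1348 = 5.3719 N/mm
δ = F/k_eq = 209/5.3719 = 38.906 mm

38.9 mm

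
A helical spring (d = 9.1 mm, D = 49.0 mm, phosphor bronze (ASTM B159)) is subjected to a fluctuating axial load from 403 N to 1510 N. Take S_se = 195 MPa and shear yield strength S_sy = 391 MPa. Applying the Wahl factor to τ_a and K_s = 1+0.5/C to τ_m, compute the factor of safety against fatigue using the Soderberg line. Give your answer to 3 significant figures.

C = D/d = 49.0/9.1 = 5.3846; K_W = (4C−1)/(4C−4)+0.615/C = 1.2853; K_s = 1+0.5/C = 1.0929
F_a = (F_max−F_min)/2 = 553.5 N; F_m = (F_max+F_min)/2 = 956.5 N
τ_a = K_W·8F_aD/(πd³) = 1.2853 × 91.649 = 117.79 MPa
τ_m = K_s·8F_mD/(πd³) = 1.0929 × 158.38 = 173.09 MPa
Soderberg: 1/n_f = τ_a/S_se + τ_m/S_sy = 117.79/195 + 173.09/391 = 0.60407 + 0.44267 = 1.0467
n_f = 1/1.0467 = 0.9553

0.955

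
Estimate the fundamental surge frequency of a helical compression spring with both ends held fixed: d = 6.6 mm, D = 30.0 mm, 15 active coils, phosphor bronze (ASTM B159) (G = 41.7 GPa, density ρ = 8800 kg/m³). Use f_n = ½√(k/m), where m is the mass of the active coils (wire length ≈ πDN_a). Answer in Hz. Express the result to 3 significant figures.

k = Gd⁴/(8D³N_a) = (41.7×10³)(6.6⁴)/(8·30.0³·15) = 24.421 N/mm = 24421 N/m
Wire length L = πDN_a = π·30.0·15 = 1413.7 mm
m = ρ·(πd²/4)·L = 8800 × 34.212×10⁻⁶ m² × 1.4137 m = 0.42562 kg
f_n = ½√(k/m) = 0.5·√(24421/0.42562) = 0.5·√(57378) = 119.77 Hz

120 Hz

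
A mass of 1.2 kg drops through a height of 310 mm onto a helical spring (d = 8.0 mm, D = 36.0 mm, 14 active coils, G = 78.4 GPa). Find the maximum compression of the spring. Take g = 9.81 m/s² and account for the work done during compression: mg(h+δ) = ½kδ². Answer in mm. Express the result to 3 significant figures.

k = Gd⁴/(8D³N_a) = (78.4×10³)(8.0⁴)/(8·36.0³·14) = 61.454 N/mm
W = mg = 1.2 × 9.81 = 11.772 N
½kδ² − Wδ − Wh = 0 → δ = (W + √(W² + 2kWh))/k
δ = (11.772 + √(138.58 + 448531))/61.454 = (11.772 + 669.83)/61.454 = 11.091 mm

11.1 mm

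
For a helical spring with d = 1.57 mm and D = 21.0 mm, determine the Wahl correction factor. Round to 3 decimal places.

1.107

C = D/d = 21.0/1.57 = 13.3758
K_W = (4C−1)/(4C−4) + 0.615/C = 52.503/49.503 + 0.0460 = 1.1066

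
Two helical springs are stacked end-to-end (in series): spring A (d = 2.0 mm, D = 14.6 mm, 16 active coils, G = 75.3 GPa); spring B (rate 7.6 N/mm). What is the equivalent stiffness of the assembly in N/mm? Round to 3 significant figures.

2.16 N/mm

k_A = Gd⁴/(8D³N_a) = (75.3×10³)(2.0⁴)/(8·14.6³·16) = 3.0245 N/mm
Series: 1/k_eq = 1/3.0245 + 1/7.6 = 0.46222; k_eq = 2.1635 N/mm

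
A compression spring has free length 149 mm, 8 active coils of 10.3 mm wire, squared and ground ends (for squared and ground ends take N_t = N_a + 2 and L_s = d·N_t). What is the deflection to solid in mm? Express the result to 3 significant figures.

46.0 mm

N_t = 10; L_s = 10.3·10 = 103 mm
δ_solid = L₀ − L_s = 149 − 103 = 46 mm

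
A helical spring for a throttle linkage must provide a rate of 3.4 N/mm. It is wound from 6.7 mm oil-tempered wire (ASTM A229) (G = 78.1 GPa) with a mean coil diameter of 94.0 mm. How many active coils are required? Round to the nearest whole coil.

N_a = Gd⁴/(8D³k) = (78.1×10³ × 6.7⁴)/(8 × 94.0³ × 3.4)
    = 1.5738e+08 / 2.25919e+07 = 6.966 → 7 coils

7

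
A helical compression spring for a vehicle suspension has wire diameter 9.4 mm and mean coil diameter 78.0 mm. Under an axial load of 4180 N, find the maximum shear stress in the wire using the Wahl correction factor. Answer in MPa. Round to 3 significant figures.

Spring index C = D/d = 78.0/9.4 = 8.2979
K_W = (4C−1)/(4C−4) + 0.615/C = 32.191/29.191 + 0.0741 = 1.1769
τ₀ = 8FD/(πd³) = 8·4180·78.0/(π·9.4³) = 2.60832e+06/2609.4 = 999.6 MPa
τ_max = K·τ₀ = 1.1769 × 999.6 = 1176.4 MPa

1180 MPa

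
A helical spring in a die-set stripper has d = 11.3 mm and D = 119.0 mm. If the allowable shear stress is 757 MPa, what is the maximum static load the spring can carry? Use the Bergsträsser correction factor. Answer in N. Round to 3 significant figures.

C = D/d = 119.0/11.3 = 10.5310
K_B = (4C+2)/(4C−3) = 44.124/39.124 = 1.1278
τ_max = K·8FD/(πd³) → F_max = τ_allow·πd³/(8DK)
F_max = 757·π·11.3³/(8·119.0·1.1278) = 3.4315e+06/1073.7 = 3196 N

3200 N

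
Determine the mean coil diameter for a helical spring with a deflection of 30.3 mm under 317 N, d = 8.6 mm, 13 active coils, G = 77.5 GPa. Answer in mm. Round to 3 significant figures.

73.0 mm

Required rate k = F/δ = 317/30.3 = 10.462 N/mm
D = (Gd⁴/(8N_a·k))^(1/3) = (77.5×10³·8.6⁴/(8·13·10.462))^(1/3)
  = (389624)^(1/3) = 73.0379 mm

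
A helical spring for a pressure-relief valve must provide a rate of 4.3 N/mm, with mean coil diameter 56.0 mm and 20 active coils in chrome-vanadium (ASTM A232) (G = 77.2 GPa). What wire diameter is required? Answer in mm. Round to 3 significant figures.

6.29 mm

d = (8D³N_a·k / G)^(1/4) = (8·56.0³·20·4.3 / (77.2×10³))^0.25
  = (1565.1)^0.25 = 6.2898 mm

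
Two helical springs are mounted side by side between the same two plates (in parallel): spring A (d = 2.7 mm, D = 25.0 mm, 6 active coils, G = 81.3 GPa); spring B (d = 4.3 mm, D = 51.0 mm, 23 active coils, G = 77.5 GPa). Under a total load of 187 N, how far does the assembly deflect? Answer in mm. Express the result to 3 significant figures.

k_A = Gd⁴/(8D³N_a) = (81.3×10³)(2.7⁴)/(8·25.0³·6) = 5.7608 N/mm
k_B = Gd⁴/(8D³N_a) = (77.5×10³)(4.3⁴)/(8·51.0³·23) = 1.0855 N/mm
Parallel: k_eq = 5.7608 + 1.0855 = 6.8464 N/mm
δ = F/k_eq = 187/6.8464 = 27.314 mm

27.3 mm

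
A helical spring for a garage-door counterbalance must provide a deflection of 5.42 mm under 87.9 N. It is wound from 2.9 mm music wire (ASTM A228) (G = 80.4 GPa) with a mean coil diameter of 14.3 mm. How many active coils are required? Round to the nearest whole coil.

15

Required rate k = F/δ = 87.9/5.42 = 16.218 N/mm
N_a = Gd⁴/(8D³k) = (80.4×10³ × 2.9⁴)/(8 × 14.3³ × 16.218)
    = 5.68654e+06 / 379392 = 14.99 → 15 coils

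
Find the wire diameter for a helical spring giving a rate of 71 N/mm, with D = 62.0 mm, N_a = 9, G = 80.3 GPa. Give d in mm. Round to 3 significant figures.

d = (8D³N_a·k / G)^(1/4) = (8·62.0³·9·71 / (80.3×10³))^0.25
  = (15172)^0.25 = 11.0985 mm

11.1 mm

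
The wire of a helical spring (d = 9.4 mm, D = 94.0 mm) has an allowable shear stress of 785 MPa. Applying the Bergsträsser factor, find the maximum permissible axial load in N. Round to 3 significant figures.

C = D/d = 94.0/9.4 = 10.0000
K_B = (4C+2)/(4C−3) = 42.000/37.000 = 1.1351
τ_max = K·8FD/(πd³) → F_max = τ_allow·πd³/(8DK)
F_max = 785·π·9.4³/(8·94.0·1.1351) = 2.0483e+06/853.62 = 2399.6 N

2400 N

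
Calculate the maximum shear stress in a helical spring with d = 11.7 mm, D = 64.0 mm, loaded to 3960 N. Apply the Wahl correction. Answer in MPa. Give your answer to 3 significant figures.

516 MPa

Spring index C = D/d = 64.0/11.7 = 5.4701
K_W = (4C−1)/(4C−4) + 0.615/C = 20.880/17.880 + 0.1124 = 1.2802
τ₀ = 8FD/(πd³) = 8·3960·64.0/(π·11.7³) = 2.02752e+06/5031.6 = 402.96 MPa
τ_max = K·τ₀ = 1.2802 × 402.96 = 515.87 MPa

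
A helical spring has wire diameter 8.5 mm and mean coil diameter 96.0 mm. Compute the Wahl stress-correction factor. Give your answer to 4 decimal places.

C = D/d = 96.0/8.5 = 11.2941
K_W = (4C−1)/(4C−4) + 0.615/C = 44.176/41.176 + 0.0545 = 1.1273

1.1273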